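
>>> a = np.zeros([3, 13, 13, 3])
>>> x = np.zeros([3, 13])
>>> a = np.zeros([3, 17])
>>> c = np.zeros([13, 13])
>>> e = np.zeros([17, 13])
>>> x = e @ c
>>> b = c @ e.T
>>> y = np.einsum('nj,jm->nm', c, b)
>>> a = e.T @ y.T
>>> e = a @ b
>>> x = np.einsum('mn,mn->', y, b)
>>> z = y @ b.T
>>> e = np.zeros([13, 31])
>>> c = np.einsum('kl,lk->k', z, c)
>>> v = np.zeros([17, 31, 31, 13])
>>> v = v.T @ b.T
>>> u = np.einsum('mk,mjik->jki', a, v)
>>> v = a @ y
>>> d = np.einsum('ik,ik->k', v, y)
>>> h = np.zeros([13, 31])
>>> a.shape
(13, 13)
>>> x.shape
()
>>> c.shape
(13,)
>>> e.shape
(13, 31)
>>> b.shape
(13, 17)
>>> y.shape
(13, 17)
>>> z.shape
(13, 13)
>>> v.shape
(13, 17)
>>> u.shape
(31, 13, 31)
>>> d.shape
(17,)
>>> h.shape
(13, 31)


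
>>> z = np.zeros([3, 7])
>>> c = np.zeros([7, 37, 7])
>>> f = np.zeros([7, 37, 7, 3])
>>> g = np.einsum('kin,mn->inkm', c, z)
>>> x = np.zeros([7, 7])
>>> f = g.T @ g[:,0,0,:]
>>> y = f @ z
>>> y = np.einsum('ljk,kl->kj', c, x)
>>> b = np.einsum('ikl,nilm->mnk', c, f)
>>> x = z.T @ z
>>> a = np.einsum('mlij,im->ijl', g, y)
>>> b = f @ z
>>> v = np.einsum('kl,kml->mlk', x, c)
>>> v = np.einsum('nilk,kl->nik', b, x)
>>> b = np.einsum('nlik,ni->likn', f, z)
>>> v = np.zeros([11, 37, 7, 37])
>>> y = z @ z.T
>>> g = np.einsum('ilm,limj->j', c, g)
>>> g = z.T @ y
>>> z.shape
(3, 7)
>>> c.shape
(7, 37, 7)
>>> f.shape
(3, 7, 7, 3)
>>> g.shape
(7, 3)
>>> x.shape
(7, 7)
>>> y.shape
(3, 3)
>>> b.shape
(7, 7, 3, 3)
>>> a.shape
(7, 3, 7)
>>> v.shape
(11, 37, 7, 37)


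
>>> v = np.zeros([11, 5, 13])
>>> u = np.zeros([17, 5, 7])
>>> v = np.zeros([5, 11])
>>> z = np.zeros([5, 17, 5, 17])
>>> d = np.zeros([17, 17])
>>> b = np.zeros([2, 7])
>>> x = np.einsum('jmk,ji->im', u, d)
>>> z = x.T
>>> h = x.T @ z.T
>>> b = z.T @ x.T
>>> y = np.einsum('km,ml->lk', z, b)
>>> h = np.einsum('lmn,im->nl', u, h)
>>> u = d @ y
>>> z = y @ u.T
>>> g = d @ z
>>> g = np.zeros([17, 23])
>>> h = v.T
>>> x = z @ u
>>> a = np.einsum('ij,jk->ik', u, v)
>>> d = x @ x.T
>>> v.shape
(5, 11)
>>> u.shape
(17, 5)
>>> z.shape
(17, 17)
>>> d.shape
(17, 17)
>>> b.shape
(17, 17)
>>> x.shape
(17, 5)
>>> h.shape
(11, 5)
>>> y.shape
(17, 5)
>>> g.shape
(17, 23)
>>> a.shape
(17, 11)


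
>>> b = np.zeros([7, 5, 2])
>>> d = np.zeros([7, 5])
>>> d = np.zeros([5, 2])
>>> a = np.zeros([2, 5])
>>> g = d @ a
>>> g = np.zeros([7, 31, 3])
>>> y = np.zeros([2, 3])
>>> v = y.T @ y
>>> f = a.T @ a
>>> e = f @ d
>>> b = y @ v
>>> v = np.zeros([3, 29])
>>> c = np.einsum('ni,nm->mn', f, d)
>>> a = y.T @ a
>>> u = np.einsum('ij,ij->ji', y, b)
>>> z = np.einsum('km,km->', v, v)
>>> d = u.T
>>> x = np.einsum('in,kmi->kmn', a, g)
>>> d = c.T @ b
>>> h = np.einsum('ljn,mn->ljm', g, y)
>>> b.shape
(2, 3)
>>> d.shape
(5, 3)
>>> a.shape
(3, 5)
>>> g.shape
(7, 31, 3)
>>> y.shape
(2, 3)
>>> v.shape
(3, 29)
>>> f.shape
(5, 5)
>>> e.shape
(5, 2)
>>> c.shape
(2, 5)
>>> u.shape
(3, 2)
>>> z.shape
()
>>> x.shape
(7, 31, 5)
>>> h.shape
(7, 31, 2)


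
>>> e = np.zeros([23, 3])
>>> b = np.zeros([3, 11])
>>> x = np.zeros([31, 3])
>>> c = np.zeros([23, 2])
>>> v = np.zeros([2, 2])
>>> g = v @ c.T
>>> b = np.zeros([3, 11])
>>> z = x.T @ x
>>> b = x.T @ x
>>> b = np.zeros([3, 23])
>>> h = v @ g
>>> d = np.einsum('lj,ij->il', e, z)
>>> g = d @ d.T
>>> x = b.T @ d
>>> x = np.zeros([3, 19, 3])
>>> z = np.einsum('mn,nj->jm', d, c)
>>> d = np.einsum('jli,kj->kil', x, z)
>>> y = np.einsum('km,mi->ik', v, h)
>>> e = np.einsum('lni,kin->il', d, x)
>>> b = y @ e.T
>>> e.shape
(19, 2)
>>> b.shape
(23, 19)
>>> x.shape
(3, 19, 3)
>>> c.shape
(23, 2)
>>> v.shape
(2, 2)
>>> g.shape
(3, 3)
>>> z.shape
(2, 3)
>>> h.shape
(2, 23)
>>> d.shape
(2, 3, 19)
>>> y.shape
(23, 2)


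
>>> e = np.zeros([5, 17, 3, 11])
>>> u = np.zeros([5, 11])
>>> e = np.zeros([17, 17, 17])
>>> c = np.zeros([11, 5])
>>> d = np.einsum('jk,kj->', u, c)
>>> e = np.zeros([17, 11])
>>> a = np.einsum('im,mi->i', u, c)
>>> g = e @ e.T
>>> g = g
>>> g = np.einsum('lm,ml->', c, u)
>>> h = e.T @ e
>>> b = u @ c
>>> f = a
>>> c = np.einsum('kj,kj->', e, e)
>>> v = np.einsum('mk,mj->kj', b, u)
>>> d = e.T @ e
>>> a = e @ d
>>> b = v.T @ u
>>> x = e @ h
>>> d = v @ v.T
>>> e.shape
(17, 11)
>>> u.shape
(5, 11)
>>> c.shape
()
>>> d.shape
(5, 5)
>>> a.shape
(17, 11)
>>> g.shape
()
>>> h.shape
(11, 11)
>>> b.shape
(11, 11)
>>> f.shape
(5,)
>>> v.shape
(5, 11)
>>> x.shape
(17, 11)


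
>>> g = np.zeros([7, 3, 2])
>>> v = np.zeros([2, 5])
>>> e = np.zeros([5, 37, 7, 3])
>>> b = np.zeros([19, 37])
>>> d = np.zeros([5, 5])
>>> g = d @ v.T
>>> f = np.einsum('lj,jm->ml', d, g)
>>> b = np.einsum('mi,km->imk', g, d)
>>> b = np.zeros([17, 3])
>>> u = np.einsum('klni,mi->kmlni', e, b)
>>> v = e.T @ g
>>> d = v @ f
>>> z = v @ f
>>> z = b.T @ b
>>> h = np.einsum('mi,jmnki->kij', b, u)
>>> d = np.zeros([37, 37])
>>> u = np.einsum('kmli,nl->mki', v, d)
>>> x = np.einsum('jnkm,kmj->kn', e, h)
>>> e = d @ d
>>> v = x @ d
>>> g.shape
(5, 2)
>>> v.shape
(7, 37)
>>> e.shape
(37, 37)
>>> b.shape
(17, 3)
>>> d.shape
(37, 37)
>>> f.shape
(2, 5)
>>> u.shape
(7, 3, 2)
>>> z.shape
(3, 3)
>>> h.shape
(7, 3, 5)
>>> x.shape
(7, 37)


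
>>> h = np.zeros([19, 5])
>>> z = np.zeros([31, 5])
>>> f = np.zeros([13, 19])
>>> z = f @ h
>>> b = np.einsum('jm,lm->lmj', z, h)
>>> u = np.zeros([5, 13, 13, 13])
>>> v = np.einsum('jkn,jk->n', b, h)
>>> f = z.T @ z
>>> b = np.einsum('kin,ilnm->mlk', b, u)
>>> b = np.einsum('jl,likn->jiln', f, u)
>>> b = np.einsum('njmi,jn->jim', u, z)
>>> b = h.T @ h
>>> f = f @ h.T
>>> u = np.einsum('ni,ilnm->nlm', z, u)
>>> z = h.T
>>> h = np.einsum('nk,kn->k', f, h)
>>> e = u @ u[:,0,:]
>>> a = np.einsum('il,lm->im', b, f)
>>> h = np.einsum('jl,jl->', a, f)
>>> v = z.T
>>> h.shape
()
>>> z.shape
(5, 19)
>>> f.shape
(5, 19)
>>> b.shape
(5, 5)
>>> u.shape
(13, 13, 13)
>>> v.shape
(19, 5)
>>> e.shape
(13, 13, 13)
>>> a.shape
(5, 19)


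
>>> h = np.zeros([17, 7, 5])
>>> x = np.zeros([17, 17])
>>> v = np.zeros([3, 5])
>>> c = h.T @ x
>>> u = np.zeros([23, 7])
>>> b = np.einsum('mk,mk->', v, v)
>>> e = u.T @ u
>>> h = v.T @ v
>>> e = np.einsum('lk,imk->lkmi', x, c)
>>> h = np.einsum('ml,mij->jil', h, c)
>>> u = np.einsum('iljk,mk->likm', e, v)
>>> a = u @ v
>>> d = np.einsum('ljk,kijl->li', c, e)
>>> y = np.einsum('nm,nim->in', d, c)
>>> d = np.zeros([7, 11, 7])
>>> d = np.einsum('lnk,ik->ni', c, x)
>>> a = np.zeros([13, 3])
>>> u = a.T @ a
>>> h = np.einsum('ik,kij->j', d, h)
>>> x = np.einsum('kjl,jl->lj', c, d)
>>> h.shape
(5,)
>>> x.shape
(17, 7)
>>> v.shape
(3, 5)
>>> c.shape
(5, 7, 17)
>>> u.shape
(3, 3)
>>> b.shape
()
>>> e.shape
(17, 17, 7, 5)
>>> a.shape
(13, 3)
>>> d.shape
(7, 17)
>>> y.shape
(7, 5)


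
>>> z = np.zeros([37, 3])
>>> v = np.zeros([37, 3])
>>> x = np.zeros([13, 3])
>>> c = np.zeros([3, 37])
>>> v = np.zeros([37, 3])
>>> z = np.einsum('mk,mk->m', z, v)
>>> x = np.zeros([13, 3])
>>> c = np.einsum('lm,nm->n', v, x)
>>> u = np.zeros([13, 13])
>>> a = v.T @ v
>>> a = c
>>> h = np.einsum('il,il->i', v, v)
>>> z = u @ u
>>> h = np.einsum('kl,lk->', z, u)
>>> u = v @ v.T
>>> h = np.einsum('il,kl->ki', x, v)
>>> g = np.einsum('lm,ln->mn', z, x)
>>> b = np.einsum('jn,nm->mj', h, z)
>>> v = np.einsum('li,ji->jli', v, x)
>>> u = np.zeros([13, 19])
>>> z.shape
(13, 13)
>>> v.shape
(13, 37, 3)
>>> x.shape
(13, 3)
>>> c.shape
(13,)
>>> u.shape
(13, 19)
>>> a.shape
(13,)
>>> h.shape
(37, 13)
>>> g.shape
(13, 3)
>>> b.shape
(13, 37)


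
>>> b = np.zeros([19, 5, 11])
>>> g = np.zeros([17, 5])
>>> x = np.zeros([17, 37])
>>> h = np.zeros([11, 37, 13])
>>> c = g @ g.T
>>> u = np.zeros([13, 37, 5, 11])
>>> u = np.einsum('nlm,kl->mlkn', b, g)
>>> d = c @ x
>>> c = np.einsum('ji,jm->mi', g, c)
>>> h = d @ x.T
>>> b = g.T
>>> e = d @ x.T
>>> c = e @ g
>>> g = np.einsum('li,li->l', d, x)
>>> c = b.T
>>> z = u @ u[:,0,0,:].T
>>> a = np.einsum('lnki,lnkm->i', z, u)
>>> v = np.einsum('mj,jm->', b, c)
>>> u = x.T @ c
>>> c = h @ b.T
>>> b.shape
(5, 17)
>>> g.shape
(17,)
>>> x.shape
(17, 37)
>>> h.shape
(17, 17)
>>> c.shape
(17, 5)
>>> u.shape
(37, 5)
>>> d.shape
(17, 37)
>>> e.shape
(17, 17)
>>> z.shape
(11, 5, 17, 11)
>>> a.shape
(11,)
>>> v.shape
()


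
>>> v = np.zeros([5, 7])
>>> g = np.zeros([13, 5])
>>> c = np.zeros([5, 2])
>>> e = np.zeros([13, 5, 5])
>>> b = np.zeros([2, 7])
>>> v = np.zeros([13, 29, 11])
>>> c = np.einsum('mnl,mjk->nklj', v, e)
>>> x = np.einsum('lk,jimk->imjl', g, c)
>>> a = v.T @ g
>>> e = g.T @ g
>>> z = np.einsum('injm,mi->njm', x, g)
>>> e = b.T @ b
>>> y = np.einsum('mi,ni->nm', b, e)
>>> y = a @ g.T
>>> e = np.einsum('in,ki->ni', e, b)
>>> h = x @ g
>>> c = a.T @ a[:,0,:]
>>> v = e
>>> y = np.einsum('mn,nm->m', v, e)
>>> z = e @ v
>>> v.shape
(7, 7)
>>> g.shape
(13, 5)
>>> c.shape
(5, 29, 5)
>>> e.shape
(7, 7)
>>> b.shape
(2, 7)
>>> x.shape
(5, 11, 29, 13)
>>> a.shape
(11, 29, 5)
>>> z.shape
(7, 7)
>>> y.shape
(7,)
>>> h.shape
(5, 11, 29, 5)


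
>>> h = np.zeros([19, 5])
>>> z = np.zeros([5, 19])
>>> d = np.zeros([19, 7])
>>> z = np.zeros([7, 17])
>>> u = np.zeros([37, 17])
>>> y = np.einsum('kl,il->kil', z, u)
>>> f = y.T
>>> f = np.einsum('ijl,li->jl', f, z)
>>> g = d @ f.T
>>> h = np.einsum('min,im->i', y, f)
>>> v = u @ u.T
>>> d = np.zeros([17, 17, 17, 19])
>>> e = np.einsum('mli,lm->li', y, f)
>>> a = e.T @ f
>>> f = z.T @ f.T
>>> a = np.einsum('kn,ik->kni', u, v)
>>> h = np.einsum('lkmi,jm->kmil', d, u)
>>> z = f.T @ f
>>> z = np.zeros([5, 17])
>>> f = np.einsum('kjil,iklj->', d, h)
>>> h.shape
(17, 17, 19, 17)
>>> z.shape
(5, 17)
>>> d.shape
(17, 17, 17, 19)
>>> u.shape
(37, 17)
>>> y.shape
(7, 37, 17)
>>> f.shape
()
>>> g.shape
(19, 37)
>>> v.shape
(37, 37)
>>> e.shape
(37, 17)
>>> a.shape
(37, 17, 37)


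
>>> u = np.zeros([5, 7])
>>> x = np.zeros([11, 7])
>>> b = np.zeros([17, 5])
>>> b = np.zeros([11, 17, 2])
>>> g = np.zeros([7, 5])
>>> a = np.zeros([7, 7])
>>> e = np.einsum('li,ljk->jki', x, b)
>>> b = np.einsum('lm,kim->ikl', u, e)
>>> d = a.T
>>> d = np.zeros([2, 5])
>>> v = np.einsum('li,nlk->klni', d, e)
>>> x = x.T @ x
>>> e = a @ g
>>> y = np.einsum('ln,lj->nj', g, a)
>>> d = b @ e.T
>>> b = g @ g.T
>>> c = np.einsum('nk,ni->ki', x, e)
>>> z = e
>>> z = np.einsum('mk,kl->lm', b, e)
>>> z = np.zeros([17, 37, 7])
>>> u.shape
(5, 7)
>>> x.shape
(7, 7)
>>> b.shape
(7, 7)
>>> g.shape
(7, 5)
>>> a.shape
(7, 7)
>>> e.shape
(7, 5)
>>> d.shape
(2, 17, 7)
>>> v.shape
(7, 2, 17, 5)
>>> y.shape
(5, 7)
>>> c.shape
(7, 5)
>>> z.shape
(17, 37, 7)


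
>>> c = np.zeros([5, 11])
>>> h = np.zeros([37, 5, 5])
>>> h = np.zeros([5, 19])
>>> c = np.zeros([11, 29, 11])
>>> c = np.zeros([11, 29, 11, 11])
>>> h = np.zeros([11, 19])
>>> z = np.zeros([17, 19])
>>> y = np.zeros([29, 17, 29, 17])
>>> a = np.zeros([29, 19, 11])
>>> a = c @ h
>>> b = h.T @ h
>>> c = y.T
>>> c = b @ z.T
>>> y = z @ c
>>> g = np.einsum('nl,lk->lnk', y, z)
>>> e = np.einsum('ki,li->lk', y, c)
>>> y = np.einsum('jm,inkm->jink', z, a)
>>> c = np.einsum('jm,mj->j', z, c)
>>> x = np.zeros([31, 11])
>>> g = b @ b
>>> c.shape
(17,)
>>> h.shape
(11, 19)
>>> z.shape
(17, 19)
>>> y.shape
(17, 11, 29, 11)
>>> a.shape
(11, 29, 11, 19)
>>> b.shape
(19, 19)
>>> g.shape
(19, 19)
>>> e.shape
(19, 17)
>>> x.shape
(31, 11)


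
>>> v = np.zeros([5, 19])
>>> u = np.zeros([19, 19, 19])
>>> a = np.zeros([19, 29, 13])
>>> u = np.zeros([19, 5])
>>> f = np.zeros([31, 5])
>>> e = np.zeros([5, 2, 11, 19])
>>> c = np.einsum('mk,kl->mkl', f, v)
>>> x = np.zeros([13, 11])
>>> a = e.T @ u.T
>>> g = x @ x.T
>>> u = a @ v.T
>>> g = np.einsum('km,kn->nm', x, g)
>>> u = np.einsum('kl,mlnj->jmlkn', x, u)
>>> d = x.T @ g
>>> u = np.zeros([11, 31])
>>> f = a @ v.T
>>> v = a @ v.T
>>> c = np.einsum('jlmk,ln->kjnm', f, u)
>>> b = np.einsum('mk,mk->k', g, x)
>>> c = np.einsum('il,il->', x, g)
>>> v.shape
(19, 11, 2, 5)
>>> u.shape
(11, 31)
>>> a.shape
(19, 11, 2, 19)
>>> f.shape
(19, 11, 2, 5)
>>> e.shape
(5, 2, 11, 19)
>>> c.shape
()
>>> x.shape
(13, 11)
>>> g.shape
(13, 11)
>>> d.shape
(11, 11)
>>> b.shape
(11,)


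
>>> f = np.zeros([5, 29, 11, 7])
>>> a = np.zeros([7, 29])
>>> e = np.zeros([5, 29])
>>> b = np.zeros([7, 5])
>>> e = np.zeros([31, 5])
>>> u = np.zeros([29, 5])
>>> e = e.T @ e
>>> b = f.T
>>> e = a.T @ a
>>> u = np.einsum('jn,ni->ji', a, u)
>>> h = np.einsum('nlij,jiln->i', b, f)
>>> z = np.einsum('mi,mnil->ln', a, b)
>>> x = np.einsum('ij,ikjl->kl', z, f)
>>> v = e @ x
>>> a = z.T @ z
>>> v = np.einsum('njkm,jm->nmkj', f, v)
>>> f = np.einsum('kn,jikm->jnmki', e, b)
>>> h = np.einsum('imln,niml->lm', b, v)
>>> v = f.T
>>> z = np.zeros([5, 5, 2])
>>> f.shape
(7, 29, 5, 29, 11)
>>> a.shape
(11, 11)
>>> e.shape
(29, 29)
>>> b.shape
(7, 11, 29, 5)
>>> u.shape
(7, 5)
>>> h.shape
(29, 11)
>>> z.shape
(5, 5, 2)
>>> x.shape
(29, 7)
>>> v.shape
(11, 29, 5, 29, 7)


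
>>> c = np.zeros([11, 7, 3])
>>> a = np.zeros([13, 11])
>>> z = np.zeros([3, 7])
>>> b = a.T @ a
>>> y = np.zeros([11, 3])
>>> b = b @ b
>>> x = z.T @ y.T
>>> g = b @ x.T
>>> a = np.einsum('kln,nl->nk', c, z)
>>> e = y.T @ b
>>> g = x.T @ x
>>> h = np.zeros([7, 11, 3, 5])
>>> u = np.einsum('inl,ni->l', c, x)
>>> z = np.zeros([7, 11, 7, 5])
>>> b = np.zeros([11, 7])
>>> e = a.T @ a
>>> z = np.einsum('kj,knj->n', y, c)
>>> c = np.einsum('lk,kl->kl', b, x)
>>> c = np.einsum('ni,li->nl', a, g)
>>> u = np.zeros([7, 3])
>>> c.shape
(3, 11)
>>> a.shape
(3, 11)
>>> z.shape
(7,)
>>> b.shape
(11, 7)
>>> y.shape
(11, 3)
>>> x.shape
(7, 11)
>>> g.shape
(11, 11)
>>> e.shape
(11, 11)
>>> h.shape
(7, 11, 3, 5)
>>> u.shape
(7, 3)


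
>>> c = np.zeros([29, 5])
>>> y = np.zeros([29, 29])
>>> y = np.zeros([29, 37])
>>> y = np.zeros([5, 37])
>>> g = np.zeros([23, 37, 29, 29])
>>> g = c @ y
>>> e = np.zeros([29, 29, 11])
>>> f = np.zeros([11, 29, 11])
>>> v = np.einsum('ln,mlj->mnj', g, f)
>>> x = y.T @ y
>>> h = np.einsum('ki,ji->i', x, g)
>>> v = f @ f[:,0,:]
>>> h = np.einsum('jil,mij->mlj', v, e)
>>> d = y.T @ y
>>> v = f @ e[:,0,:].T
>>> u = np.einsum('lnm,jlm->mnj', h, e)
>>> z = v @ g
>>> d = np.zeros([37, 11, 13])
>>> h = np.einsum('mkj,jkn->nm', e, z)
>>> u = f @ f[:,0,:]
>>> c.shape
(29, 5)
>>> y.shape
(5, 37)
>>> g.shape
(29, 37)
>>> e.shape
(29, 29, 11)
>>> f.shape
(11, 29, 11)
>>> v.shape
(11, 29, 29)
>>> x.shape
(37, 37)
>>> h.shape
(37, 29)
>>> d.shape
(37, 11, 13)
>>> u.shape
(11, 29, 11)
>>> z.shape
(11, 29, 37)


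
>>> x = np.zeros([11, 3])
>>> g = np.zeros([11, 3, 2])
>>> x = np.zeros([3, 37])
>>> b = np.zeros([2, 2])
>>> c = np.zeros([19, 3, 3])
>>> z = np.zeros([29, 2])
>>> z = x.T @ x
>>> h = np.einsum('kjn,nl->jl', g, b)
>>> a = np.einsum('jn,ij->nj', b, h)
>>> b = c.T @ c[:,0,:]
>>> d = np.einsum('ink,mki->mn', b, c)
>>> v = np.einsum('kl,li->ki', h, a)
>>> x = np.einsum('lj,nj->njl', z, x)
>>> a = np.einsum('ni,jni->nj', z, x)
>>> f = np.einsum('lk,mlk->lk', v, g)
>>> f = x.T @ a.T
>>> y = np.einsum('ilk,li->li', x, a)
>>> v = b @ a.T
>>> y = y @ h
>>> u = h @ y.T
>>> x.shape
(3, 37, 37)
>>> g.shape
(11, 3, 2)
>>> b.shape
(3, 3, 3)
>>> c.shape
(19, 3, 3)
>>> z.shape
(37, 37)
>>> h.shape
(3, 2)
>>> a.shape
(37, 3)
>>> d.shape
(19, 3)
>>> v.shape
(3, 3, 37)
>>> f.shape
(37, 37, 37)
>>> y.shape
(37, 2)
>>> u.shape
(3, 37)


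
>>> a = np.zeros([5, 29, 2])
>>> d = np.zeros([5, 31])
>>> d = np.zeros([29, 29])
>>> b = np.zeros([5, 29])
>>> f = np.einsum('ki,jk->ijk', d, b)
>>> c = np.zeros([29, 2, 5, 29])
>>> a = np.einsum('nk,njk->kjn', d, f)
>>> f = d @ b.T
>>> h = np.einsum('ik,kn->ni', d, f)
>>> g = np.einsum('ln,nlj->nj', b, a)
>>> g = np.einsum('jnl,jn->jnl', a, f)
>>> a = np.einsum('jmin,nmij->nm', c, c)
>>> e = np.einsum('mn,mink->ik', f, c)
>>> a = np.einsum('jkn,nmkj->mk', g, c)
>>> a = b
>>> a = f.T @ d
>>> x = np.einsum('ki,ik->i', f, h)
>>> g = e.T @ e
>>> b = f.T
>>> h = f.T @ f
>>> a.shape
(5, 29)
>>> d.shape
(29, 29)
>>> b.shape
(5, 29)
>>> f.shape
(29, 5)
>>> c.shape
(29, 2, 5, 29)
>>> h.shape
(5, 5)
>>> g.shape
(29, 29)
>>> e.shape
(2, 29)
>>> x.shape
(5,)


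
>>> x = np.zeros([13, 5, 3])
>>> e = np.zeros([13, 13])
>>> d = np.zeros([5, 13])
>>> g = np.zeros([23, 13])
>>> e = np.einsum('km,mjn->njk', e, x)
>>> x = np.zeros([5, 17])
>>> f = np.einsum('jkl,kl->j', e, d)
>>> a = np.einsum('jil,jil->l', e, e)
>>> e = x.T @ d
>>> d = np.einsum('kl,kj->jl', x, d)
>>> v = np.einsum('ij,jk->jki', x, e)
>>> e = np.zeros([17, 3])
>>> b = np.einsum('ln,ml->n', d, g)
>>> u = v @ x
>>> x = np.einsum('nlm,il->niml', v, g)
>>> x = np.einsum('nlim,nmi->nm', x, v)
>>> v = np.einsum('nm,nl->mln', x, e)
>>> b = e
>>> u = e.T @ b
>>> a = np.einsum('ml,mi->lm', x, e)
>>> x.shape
(17, 13)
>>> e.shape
(17, 3)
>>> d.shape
(13, 17)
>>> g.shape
(23, 13)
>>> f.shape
(3,)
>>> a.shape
(13, 17)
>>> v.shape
(13, 3, 17)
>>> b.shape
(17, 3)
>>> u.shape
(3, 3)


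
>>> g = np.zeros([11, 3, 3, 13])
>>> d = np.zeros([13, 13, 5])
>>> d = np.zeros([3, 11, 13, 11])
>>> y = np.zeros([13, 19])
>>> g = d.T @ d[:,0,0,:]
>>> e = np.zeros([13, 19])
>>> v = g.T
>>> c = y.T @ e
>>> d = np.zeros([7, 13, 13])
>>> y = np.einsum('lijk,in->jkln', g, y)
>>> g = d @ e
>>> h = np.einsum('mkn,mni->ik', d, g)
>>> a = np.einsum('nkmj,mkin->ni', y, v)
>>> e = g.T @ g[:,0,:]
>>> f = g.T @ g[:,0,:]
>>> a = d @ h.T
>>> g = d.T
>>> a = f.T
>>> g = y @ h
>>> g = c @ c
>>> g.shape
(19, 19)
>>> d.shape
(7, 13, 13)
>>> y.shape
(11, 11, 11, 19)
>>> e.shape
(19, 13, 19)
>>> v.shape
(11, 11, 13, 11)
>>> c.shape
(19, 19)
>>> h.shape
(19, 13)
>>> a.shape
(19, 13, 19)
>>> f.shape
(19, 13, 19)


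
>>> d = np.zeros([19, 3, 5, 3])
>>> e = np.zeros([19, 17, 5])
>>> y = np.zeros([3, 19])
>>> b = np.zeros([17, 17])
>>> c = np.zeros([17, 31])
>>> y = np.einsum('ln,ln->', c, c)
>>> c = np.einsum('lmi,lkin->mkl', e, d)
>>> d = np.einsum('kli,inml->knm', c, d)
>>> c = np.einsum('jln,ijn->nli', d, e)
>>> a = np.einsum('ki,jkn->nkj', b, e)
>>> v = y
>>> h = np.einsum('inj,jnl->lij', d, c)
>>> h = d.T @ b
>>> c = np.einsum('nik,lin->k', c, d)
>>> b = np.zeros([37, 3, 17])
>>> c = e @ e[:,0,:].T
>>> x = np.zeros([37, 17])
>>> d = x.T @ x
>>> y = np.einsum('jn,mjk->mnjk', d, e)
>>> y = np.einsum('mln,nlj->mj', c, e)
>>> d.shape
(17, 17)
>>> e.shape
(19, 17, 5)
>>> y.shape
(19, 5)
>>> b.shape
(37, 3, 17)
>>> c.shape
(19, 17, 19)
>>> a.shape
(5, 17, 19)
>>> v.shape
()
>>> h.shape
(5, 3, 17)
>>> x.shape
(37, 17)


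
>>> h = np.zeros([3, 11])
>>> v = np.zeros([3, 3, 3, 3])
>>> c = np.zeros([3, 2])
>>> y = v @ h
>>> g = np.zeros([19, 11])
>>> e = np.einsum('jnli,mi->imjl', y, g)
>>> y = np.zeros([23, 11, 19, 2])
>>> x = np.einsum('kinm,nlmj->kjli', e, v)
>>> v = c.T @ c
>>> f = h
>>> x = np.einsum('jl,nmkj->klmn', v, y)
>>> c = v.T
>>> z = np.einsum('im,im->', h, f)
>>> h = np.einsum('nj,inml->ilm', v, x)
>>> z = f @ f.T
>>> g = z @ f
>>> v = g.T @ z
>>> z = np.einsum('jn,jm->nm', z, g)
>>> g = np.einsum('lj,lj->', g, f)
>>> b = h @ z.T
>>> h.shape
(19, 23, 11)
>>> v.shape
(11, 3)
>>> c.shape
(2, 2)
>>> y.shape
(23, 11, 19, 2)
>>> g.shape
()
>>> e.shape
(11, 19, 3, 3)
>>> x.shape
(19, 2, 11, 23)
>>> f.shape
(3, 11)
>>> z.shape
(3, 11)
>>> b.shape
(19, 23, 3)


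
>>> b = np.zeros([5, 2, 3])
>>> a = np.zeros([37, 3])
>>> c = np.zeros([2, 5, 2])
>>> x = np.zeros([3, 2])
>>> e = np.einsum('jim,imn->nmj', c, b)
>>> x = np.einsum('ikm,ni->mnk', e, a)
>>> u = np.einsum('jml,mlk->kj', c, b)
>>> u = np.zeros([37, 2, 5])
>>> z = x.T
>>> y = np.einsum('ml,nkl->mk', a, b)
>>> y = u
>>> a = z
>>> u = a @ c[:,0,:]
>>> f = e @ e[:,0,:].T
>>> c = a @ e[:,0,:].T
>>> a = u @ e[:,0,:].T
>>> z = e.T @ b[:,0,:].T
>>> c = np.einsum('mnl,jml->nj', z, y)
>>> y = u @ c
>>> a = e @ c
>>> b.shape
(5, 2, 3)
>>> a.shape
(3, 2, 37)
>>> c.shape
(2, 37)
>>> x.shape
(2, 37, 2)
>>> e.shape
(3, 2, 2)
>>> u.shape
(2, 37, 2)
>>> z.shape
(2, 2, 5)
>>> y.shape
(2, 37, 37)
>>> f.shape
(3, 2, 3)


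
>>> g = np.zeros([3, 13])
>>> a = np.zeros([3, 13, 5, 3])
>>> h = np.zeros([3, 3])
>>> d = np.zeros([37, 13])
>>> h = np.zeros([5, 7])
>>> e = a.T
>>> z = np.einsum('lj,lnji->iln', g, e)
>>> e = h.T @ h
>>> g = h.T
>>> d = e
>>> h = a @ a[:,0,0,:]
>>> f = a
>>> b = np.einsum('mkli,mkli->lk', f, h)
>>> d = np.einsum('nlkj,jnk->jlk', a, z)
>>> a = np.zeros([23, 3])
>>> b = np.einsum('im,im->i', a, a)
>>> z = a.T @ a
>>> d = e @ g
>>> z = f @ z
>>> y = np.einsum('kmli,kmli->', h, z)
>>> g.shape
(7, 5)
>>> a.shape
(23, 3)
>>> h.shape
(3, 13, 5, 3)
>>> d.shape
(7, 5)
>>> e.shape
(7, 7)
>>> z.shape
(3, 13, 5, 3)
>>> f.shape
(3, 13, 5, 3)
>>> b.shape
(23,)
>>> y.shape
()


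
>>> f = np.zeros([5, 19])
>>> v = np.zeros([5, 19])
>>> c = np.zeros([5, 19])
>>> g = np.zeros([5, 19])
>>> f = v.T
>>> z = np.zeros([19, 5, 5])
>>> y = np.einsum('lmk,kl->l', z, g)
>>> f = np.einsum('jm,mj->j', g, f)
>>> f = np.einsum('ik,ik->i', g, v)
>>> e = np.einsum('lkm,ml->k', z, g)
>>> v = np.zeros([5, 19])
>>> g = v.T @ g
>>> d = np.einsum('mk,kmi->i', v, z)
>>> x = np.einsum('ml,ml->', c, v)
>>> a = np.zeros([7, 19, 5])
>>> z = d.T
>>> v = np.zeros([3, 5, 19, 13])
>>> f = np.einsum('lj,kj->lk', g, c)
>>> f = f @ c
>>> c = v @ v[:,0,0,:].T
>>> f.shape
(19, 19)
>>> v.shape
(3, 5, 19, 13)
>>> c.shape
(3, 5, 19, 3)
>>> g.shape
(19, 19)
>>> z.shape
(5,)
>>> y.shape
(19,)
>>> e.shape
(5,)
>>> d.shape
(5,)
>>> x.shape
()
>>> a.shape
(7, 19, 5)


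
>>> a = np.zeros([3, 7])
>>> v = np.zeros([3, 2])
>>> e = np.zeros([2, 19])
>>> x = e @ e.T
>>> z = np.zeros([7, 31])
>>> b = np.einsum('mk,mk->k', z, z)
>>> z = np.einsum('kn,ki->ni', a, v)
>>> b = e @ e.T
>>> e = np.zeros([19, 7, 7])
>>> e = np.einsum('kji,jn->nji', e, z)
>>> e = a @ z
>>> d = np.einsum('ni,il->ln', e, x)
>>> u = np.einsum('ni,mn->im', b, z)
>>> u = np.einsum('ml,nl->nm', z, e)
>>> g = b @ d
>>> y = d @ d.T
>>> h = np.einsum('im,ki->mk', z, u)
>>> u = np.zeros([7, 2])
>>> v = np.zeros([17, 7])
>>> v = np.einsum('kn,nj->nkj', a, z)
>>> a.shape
(3, 7)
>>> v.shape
(7, 3, 2)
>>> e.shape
(3, 2)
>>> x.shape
(2, 2)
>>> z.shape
(7, 2)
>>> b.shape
(2, 2)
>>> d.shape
(2, 3)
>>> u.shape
(7, 2)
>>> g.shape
(2, 3)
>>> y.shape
(2, 2)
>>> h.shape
(2, 3)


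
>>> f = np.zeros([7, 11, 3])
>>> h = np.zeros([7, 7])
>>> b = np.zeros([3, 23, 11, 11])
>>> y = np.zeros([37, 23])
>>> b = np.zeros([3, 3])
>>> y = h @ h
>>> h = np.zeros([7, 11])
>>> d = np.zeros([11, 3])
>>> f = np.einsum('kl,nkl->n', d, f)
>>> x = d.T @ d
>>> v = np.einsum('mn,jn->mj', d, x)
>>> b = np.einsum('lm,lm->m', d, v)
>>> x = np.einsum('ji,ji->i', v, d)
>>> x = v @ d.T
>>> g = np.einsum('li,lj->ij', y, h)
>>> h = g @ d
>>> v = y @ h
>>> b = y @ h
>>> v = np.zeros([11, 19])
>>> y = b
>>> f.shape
(7,)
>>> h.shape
(7, 3)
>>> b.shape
(7, 3)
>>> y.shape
(7, 3)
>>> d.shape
(11, 3)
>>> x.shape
(11, 11)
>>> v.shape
(11, 19)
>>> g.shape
(7, 11)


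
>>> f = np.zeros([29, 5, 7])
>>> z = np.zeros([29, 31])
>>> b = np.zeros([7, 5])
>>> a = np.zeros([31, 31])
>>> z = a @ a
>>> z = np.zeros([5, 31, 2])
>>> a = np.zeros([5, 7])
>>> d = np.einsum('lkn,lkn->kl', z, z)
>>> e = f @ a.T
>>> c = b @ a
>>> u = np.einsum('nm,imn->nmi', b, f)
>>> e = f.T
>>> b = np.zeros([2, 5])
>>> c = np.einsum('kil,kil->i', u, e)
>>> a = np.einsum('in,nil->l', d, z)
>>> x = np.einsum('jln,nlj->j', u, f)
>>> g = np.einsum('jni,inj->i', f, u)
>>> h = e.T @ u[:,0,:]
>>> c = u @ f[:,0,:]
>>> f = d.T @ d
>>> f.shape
(5, 5)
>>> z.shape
(5, 31, 2)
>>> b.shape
(2, 5)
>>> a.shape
(2,)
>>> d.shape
(31, 5)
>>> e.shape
(7, 5, 29)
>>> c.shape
(7, 5, 7)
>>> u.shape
(7, 5, 29)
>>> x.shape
(7,)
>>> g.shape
(7,)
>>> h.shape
(29, 5, 29)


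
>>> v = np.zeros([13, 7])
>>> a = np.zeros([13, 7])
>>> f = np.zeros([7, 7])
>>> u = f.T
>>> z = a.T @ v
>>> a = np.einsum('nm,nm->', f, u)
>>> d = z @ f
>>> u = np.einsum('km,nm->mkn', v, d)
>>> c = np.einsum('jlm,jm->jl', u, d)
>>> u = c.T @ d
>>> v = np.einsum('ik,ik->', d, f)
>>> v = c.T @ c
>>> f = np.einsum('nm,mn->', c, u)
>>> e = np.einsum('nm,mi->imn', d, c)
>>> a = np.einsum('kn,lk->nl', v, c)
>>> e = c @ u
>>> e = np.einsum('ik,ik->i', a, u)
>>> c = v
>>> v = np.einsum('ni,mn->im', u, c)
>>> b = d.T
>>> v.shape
(7, 13)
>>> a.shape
(13, 7)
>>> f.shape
()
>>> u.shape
(13, 7)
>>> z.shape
(7, 7)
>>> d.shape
(7, 7)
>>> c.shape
(13, 13)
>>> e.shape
(13,)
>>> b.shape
(7, 7)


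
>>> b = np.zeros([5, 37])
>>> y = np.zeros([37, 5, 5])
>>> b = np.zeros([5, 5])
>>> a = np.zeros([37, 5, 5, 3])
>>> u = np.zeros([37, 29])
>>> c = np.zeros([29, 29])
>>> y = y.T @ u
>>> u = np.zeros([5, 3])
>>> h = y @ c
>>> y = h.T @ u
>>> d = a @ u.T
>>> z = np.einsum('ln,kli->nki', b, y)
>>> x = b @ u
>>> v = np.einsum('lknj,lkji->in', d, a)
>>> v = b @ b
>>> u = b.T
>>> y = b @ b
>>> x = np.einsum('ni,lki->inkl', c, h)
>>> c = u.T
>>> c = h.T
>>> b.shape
(5, 5)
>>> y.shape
(5, 5)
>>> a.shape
(37, 5, 5, 3)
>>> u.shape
(5, 5)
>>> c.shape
(29, 5, 5)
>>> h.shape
(5, 5, 29)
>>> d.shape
(37, 5, 5, 5)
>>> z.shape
(5, 29, 3)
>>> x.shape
(29, 29, 5, 5)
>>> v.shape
(5, 5)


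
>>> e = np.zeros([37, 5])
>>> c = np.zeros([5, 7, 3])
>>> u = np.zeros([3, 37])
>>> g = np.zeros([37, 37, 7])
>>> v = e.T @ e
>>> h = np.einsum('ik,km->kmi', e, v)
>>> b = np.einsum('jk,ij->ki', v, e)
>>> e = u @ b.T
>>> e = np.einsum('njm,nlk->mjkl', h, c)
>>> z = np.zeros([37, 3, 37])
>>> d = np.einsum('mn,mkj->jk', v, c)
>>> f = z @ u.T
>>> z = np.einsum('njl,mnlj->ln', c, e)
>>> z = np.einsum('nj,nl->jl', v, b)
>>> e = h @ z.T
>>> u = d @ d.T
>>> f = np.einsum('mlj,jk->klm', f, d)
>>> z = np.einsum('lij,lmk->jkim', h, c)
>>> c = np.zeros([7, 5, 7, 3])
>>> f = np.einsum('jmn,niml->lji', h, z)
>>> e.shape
(5, 5, 5)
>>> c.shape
(7, 5, 7, 3)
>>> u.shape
(3, 3)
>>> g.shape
(37, 37, 7)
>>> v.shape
(5, 5)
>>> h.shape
(5, 5, 37)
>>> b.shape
(5, 37)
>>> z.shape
(37, 3, 5, 7)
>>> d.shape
(3, 7)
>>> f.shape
(7, 5, 3)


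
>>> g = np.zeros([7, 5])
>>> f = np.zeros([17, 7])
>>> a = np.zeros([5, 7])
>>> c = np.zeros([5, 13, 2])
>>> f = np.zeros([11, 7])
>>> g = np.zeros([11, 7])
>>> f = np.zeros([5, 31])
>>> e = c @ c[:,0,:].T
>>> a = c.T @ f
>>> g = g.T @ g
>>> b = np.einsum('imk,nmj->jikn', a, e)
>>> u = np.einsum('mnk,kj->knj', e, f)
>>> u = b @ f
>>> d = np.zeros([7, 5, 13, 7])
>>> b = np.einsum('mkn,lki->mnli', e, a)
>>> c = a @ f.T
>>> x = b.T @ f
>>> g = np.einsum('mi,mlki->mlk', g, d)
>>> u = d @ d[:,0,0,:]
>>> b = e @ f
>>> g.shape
(7, 5, 13)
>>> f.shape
(5, 31)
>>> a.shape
(2, 13, 31)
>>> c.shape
(2, 13, 5)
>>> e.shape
(5, 13, 5)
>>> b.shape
(5, 13, 31)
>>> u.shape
(7, 5, 13, 7)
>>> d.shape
(7, 5, 13, 7)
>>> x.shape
(31, 2, 5, 31)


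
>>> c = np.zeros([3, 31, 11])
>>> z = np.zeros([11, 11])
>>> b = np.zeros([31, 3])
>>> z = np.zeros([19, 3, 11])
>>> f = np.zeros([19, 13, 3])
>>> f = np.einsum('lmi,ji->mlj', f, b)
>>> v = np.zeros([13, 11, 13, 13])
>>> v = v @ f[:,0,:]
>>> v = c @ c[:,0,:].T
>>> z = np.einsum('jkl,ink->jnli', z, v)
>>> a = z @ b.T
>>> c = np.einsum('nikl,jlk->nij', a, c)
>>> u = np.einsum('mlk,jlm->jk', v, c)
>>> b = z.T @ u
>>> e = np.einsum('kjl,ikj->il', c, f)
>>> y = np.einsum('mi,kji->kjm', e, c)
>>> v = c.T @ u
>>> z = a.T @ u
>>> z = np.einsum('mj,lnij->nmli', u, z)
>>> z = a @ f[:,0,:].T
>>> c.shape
(19, 31, 3)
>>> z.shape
(19, 31, 11, 13)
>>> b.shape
(3, 11, 31, 3)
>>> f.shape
(13, 19, 31)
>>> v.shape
(3, 31, 3)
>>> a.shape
(19, 31, 11, 31)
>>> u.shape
(19, 3)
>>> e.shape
(13, 3)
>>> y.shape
(19, 31, 13)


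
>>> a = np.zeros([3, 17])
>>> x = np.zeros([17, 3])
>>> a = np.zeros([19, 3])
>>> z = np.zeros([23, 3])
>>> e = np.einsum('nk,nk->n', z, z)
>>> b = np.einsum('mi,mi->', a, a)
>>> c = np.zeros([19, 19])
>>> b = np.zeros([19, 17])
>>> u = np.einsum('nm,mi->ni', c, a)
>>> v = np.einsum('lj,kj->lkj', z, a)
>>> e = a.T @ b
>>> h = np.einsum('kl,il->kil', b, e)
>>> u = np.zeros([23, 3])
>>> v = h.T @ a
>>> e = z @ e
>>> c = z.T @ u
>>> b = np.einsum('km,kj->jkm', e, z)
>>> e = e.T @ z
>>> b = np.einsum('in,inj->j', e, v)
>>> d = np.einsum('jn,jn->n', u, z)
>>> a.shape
(19, 3)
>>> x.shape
(17, 3)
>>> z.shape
(23, 3)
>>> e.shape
(17, 3)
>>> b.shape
(3,)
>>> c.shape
(3, 3)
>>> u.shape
(23, 3)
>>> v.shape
(17, 3, 3)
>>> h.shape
(19, 3, 17)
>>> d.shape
(3,)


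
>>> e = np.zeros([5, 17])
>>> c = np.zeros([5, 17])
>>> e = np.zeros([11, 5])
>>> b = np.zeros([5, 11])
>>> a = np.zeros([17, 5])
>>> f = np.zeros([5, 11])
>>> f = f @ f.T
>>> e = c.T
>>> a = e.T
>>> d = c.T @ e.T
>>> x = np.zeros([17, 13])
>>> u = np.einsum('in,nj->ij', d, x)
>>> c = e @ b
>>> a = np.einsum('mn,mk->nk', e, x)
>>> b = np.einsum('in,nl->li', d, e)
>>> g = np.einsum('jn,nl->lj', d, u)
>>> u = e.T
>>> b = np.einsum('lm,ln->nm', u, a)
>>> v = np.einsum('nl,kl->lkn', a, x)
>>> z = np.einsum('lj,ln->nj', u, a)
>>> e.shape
(17, 5)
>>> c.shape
(17, 11)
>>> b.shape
(13, 17)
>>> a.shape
(5, 13)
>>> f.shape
(5, 5)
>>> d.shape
(17, 17)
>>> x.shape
(17, 13)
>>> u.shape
(5, 17)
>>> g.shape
(13, 17)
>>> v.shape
(13, 17, 5)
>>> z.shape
(13, 17)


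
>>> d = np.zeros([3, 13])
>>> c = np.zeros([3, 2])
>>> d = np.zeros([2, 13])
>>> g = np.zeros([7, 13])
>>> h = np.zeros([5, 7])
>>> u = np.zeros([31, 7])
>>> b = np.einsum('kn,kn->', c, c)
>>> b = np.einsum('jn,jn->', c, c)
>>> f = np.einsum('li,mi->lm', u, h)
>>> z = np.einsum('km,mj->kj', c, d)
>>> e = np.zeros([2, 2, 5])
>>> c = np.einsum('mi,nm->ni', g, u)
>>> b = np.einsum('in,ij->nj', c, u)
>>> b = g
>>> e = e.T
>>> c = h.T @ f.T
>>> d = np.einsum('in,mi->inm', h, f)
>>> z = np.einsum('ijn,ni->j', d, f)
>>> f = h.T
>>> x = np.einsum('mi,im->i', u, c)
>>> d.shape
(5, 7, 31)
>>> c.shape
(7, 31)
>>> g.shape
(7, 13)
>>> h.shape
(5, 7)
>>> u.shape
(31, 7)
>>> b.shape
(7, 13)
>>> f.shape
(7, 5)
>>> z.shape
(7,)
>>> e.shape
(5, 2, 2)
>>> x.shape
(7,)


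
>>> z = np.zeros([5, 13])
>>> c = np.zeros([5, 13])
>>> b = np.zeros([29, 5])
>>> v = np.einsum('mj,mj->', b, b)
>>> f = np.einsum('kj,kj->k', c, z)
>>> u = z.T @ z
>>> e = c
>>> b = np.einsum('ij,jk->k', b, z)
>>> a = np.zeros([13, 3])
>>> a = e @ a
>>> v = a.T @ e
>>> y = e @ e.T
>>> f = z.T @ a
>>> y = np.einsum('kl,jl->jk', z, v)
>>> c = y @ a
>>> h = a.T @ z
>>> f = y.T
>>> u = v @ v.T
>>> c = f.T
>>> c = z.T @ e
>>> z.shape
(5, 13)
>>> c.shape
(13, 13)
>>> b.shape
(13,)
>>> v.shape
(3, 13)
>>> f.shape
(5, 3)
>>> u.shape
(3, 3)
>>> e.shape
(5, 13)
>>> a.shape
(5, 3)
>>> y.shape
(3, 5)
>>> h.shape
(3, 13)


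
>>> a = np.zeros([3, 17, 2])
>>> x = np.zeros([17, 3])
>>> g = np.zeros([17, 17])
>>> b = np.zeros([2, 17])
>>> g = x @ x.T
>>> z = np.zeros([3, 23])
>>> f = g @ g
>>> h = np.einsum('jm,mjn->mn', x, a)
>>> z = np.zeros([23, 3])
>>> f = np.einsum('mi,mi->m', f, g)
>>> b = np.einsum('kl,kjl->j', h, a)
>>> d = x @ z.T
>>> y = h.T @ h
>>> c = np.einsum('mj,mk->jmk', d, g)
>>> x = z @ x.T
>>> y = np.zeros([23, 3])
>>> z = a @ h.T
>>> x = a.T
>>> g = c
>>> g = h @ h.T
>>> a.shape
(3, 17, 2)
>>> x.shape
(2, 17, 3)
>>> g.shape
(3, 3)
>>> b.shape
(17,)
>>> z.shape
(3, 17, 3)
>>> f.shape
(17,)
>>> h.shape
(3, 2)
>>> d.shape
(17, 23)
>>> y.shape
(23, 3)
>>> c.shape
(23, 17, 17)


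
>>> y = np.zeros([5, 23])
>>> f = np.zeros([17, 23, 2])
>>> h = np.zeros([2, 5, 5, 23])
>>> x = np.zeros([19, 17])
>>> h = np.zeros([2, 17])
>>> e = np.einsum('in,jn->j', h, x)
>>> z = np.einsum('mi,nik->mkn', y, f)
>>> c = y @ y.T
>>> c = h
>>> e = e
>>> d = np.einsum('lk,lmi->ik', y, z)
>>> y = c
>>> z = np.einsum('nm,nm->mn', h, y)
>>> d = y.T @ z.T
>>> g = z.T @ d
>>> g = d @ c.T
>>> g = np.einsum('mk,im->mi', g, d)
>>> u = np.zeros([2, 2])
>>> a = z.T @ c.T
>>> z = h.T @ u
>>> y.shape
(2, 17)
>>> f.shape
(17, 23, 2)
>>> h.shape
(2, 17)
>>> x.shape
(19, 17)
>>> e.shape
(19,)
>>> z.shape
(17, 2)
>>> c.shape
(2, 17)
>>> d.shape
(17, 17)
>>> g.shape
(17, 17)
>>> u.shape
(2, 2)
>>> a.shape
(2, 2)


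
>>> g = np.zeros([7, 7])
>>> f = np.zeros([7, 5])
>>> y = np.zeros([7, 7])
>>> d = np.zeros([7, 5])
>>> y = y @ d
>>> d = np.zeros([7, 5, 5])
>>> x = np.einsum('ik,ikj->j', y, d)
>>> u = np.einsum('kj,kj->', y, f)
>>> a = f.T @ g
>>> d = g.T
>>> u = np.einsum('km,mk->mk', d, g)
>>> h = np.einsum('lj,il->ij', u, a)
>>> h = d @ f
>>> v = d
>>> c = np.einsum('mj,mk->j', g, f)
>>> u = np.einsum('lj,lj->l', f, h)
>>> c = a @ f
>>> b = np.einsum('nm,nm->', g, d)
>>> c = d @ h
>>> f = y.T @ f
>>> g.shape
(7, 7)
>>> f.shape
(5, 5)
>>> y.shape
(7, 5)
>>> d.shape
(7, 7)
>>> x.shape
(5,)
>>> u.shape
(7,)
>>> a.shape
(5, 7)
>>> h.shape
(7, 5)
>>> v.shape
(7, 7)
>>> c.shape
(7, 5)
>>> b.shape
()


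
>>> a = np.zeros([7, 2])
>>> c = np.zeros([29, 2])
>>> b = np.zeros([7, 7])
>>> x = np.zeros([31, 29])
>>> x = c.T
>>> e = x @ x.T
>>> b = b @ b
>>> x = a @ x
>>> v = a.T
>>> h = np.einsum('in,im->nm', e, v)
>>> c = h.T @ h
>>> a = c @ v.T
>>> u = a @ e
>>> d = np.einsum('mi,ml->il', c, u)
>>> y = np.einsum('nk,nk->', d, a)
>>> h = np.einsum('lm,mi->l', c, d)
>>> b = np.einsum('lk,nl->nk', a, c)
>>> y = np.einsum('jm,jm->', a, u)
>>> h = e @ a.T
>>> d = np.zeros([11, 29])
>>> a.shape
(7, 2)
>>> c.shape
(7, 7)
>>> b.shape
(7, 2)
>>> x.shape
(7, 29)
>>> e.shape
(2, 2)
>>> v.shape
(2, 7)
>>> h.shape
(2, 7)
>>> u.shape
(7, 2)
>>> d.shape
(11, 29)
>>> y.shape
()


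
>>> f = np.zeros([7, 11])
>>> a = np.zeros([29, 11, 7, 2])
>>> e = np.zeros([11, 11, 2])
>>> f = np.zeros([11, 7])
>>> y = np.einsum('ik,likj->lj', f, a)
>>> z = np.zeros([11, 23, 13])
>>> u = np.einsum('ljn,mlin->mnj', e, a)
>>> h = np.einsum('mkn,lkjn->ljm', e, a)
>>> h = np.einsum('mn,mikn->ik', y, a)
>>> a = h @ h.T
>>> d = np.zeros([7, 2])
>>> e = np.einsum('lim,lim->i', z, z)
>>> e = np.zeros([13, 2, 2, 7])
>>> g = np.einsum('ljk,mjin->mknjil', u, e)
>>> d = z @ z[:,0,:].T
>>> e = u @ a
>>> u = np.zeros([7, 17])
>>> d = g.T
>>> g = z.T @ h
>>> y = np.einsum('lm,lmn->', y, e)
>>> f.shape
(11, 7)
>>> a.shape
(11, 11)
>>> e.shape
(29, 2, 11)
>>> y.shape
()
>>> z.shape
(11, 23, 13)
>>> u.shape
(7, 17)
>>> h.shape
(11, 7)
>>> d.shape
(29, 2, 2, 7, 11, 13)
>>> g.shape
(13, 23, 7)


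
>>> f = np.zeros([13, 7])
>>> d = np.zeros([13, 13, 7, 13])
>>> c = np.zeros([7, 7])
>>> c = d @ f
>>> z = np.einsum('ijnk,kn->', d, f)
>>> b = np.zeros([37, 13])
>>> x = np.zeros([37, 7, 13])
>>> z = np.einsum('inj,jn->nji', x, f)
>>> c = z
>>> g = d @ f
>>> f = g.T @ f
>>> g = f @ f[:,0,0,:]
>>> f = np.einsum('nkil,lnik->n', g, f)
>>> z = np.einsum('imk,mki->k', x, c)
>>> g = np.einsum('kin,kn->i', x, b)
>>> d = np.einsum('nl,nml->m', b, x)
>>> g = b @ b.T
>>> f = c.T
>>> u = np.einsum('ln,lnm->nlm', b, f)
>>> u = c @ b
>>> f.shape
(37, 13, 7)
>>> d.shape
(7,)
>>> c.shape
(7, 13, 37)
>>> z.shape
(13,)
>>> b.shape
(37, 13)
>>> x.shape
(37, 7, 13)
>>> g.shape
(37, 37)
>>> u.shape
(7, 13, 13)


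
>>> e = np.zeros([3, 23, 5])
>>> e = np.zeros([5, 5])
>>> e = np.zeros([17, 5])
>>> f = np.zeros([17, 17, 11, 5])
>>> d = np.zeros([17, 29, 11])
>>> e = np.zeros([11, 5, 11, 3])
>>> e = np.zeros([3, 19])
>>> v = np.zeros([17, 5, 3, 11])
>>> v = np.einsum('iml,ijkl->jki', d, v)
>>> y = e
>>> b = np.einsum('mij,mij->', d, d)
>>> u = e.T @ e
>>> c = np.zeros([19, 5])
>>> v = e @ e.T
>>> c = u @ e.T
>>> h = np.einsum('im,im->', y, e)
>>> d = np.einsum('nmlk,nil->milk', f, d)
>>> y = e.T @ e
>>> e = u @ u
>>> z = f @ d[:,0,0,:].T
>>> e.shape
(19, 19)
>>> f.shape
(17, 17, 11, 5)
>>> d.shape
(17, 29, 11, 5)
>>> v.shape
(3, 3)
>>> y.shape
(19, 19)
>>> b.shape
()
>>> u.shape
(19, 19)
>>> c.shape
(19, 3)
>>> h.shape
()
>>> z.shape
(17, 17, 11, 17)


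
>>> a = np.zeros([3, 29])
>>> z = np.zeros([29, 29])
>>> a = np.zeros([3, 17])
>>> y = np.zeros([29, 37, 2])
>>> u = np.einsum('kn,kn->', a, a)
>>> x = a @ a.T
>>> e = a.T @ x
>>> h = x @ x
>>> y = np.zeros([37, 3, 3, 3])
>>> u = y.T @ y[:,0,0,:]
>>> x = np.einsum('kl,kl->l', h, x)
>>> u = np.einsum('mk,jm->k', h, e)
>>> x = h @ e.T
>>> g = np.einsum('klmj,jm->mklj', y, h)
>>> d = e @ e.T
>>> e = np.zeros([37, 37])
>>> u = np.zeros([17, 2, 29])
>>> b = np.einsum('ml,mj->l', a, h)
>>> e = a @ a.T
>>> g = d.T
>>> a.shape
(3, 17)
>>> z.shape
(29, 29)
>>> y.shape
(37, 3, 3, 3)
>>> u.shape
(17, 2, 29)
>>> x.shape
(3, 17)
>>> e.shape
(3, 3)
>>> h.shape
(3, 3)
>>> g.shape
(17, 17)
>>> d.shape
(17, 17)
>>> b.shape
(17,)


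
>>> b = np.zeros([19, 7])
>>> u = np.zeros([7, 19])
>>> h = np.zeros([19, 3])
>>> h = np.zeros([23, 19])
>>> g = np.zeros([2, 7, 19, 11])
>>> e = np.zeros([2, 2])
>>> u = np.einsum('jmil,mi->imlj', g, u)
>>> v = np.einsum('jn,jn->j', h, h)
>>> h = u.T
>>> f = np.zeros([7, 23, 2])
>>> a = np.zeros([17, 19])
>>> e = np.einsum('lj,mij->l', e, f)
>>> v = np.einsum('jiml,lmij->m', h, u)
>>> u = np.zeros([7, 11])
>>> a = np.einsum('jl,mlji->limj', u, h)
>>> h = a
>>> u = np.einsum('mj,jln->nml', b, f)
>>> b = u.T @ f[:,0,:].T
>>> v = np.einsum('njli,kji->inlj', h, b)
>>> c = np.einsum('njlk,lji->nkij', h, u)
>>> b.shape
(23, 19, 7)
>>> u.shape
(2, 19, 23)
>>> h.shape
(11, 19, 2, 7)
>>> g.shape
(2, 7, 19, 11)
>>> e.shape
(2,)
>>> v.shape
(7, 11, 2, 19)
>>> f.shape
(7, 23, 2)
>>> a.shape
(11, 19, 2, 7)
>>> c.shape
(11, 7, 23, 19)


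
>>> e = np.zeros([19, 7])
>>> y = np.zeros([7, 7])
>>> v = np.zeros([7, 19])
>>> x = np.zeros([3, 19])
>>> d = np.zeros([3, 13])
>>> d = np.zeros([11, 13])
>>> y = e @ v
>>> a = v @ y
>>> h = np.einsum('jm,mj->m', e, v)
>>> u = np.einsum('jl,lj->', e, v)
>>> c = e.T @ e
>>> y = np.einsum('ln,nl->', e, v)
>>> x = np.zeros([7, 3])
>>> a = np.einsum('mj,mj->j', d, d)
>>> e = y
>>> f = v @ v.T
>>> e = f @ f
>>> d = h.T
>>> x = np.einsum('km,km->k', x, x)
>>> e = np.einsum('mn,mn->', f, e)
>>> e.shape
()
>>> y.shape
()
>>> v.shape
(7, 19)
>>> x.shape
(7,)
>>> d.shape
(7,)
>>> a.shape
(13,)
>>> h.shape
(7,)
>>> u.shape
()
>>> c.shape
(7, 7)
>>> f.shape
(7, 7)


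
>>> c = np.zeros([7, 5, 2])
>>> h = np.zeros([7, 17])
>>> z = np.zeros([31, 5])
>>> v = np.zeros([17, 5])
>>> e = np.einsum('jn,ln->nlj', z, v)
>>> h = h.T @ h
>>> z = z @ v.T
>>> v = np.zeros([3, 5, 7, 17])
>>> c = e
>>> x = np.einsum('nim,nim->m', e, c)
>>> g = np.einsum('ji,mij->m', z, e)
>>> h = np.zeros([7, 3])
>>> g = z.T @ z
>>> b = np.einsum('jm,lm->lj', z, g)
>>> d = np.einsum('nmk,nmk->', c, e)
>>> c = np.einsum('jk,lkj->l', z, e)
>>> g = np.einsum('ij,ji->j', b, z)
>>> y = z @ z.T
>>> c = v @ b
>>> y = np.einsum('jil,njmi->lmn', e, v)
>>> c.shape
(3, 5, 7, 31)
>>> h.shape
(7, 3)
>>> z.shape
(31, 17)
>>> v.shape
(3, 5, 7, 17)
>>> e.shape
(5, 17, 31)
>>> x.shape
(31,)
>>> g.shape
(31,)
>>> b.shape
(17, 31)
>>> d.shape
()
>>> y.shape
(31, 7, 3)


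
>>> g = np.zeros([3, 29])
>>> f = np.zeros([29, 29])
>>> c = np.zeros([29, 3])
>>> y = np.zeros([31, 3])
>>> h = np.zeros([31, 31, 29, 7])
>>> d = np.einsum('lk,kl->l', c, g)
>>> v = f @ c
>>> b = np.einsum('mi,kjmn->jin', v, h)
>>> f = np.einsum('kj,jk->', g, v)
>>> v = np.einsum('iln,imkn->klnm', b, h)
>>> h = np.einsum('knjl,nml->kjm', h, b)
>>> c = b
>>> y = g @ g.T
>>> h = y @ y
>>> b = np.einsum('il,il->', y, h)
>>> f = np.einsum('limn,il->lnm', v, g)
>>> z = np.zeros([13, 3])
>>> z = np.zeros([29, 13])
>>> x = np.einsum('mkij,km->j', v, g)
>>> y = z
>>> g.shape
(3, 29)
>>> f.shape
(29, 31, 7)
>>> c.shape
(31, 3, 7)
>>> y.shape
(29, 13)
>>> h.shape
(3, 3)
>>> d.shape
(29,)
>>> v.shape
(29, 3, 7, 31)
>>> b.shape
()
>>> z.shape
(29, 13)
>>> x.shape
(31,)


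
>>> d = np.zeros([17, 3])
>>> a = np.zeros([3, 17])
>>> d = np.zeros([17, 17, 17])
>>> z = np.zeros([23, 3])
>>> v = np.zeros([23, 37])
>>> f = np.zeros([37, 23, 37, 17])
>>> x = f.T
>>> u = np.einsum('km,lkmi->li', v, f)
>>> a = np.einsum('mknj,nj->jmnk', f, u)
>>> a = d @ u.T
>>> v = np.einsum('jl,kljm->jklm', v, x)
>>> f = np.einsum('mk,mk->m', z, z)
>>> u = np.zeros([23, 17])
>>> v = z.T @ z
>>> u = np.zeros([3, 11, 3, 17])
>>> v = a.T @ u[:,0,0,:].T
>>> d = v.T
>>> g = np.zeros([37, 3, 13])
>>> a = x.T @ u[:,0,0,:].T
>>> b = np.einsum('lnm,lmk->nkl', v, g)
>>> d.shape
(3, 17, 37)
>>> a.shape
(37, 23, 37, 3)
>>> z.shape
(23, 3)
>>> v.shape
(37, 17, 3)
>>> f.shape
(23,)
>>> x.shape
(17, 37, 23, 37)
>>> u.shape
(3, 11, 3, 17)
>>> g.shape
(37, 3, 13)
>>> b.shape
(17, 13, 37)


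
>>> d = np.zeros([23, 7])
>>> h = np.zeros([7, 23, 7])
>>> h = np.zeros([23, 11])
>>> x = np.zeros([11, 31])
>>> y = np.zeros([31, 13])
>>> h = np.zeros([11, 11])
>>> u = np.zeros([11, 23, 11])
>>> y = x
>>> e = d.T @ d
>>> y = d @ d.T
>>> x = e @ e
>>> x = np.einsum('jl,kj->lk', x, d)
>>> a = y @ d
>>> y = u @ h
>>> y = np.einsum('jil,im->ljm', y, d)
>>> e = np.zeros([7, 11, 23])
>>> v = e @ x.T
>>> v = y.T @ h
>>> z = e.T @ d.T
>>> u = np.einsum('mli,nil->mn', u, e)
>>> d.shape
(23, 7)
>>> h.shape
(11, 11)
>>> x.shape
(7, 23)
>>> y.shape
(11, 11, 7)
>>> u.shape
(11, 7)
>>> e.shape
(7, 11, 23)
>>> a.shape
(23, 7)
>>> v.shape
(7, 11, 11)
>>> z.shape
(23, 11, 23)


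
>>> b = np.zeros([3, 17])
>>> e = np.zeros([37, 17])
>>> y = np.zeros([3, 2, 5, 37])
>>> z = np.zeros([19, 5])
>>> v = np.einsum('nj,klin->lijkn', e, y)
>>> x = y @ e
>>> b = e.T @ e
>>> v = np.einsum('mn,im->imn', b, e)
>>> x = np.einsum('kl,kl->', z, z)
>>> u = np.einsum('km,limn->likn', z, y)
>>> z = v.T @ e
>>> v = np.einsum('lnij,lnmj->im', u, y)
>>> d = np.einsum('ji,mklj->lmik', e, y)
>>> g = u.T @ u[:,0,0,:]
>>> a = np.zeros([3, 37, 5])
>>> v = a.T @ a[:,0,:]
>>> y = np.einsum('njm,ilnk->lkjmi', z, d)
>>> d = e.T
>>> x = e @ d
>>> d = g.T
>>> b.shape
(17, 17)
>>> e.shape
(37, 17)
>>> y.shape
(3, 2, 17, 17, 5)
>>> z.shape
(17, 17, 17)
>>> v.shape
(5, 37, 5)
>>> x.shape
(37, 37)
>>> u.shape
(3, 2, 19, 37)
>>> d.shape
(37, 2, 19, 37)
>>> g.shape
(37, 19, 2, 37)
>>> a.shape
(3, 37, 5)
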